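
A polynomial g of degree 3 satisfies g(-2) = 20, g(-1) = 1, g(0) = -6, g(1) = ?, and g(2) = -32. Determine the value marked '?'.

On equispaced nodes a degree-3 polynomial has vanishing fourth forward difference, so
  g(-2) - 4·g(-1) + 6·g(0) - 4·g(1) + g(2) = 0.
Substituting the known values and solving for g(1):
  -4·g(1) = 52
  g(1) = -13.

-13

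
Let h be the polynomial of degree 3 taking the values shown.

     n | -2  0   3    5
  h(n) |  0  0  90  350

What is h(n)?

Write h(n) = an^3 + bn^2 + cn + d. Substituting each data point gives a linear system:
  -8a + 4b - 2c + d = 0
  d = 0
  27a + 9b + 3c + d = 90
  125a + 25b + 5c + d = 350
Solving the system yields a = 2, b = 4, c = 0, d = 0.
So h(n) = 2n^3 + 4n^2.
Check: h(3) = 90. ✓

h(n) = 2n^3 + 4n^2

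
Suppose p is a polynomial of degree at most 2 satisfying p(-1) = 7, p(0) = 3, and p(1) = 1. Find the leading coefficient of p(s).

Write p(s) = as^2 + bs + c. Substituting each data point gives a linear system:
  a - b + c = 7
  c = 3
  a + b + c = 1
Solving the system yields a = 1, b = -3, c = 3.
So p(s) = s^2 - 3s + 3.
The leading coefficient is 1.

1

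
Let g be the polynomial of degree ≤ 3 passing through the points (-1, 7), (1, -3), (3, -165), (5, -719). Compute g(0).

Using the Lagrange interpolation formula with nodes -1, 1, 3, 5:
  L_0(n) = (n - 1)(n - 3)(n - 5) / -48
  L_1(n) = (n + 1)(n - 3)(n - 5) / 16
  L_2(n) = (n + 1)(n - 1)(n - 5) / -16
  L_3(n) = (n + 1)(n - 1)(n - 3) / 48
Then g(n) = 7·L_0(n) - 3·L_1(n) - 165·L_2(n) - 719·L_3(n).
Expanding and collecting terms gives g(n) = -5n³ - 4n² + 6.
Evaluating at n = 0: g(0) = 6.

6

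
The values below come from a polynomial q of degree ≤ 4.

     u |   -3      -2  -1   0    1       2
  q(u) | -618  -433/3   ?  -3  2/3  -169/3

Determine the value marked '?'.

-58/3

The 5 known points determine the degree-4 polynomial uniquely.
Write q(u) = au^4 + bu^3 + cu^2 + du + e. Substituting each data point gives a linear system:
  81a - 27b + 9c - 3d + e = -618
  16a - 8b + 4c - 2d + e = -433/3
  e = -3
  a + b + c + d + e = 2/3
  16a + 8b + 4c + 2d + e = -169/3
Solving the system yields a = -6, b = 4, c = -1/3, d = 6, e = -3.
So q(u) = -6u⁴ + 4u³ - (1/3)u² + 6u - 3.
Then q(-1) = -58/3.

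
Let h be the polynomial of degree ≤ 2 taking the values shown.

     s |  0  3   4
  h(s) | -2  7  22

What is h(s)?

h(s) = 3s^2 - 6s - 2

Write h(s) = as^2 + bs + c. Substituting each data point gives a linear system:
  c = -2
  9a + 3b + c = 7
  16a + 4b + c = 22
Solving the system yields a = 3, b = -6, c = -2.
So h(s) = 3s² - 6s - 2.
Check: h(3) = 7. ✓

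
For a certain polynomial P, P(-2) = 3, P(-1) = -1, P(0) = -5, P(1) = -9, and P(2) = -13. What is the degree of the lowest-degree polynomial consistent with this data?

1

Forward differences of the values at s = -2, -1, 0, 1, 2:
  P  : 3  -1  -5  -9  -13
  Δ  : -4  -4  -4  -4
  Δ^2: 0  0  0
  Δ^3: 0  0
  Δ^4: 0
The first differences are constant (-4) and nonzero, while all higher differences vanish, so the minimal degree is 1.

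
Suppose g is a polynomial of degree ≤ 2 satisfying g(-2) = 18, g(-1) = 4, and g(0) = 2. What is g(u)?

Write g(u) = au^2 + bu + c. Substituting each data point gives a linear system:
  4a - 2b + c = 18
  a - b + c = 4
  c = 2
Solving the system yields a = 6, b = 4, c = 2.
So g(u) = 6u^2 + 4u + 2.
Check: g(-2) = 18. ✓

g(u) = 6u^2 + 4u + 2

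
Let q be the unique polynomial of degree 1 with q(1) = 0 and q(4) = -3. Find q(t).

Using the Lagrange interpolation formula with nodes 1, 4:
  L_0(t) = (t - 4) / -3
  L_1(t) = (t - 1) / 3
Then q(t) = 0·L_0(t) - 3·L_1(t).
Expanding and collecting terms gives q(t) = -t + 1.
Check: q(1) = 0. ✓

q(t) = -t + 1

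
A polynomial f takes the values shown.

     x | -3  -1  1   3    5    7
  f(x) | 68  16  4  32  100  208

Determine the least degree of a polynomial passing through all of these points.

Forward differences of the values at x = -3, -1, 1, 3, 5, 7:
  f  : 68  16  4  32  100  208
  Δ  : -52  -12  28  68  108
  Δ^2: 40  40  40  40
  Δ^3: 0  0  0
  Δ^4: 0  0
  Δ^5: 0
The second differences are constant (40) and nonzero, while all higher differences vanish, so the minimal degree is 2.

2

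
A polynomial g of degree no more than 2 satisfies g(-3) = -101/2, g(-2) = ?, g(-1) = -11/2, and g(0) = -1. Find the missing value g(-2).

-22

The 3 known points determine the degree-2 polynomial uniquely.
Write g(x) = ax^2 + bx + c. Substituting each data point gives a linear system:
  9a - 3b + c = -101/2
  a - b + c = -11/2
  c = -1
Solving the system yields a = -6, b = -3/2, c = -1.
So g(x) = -6x^2 - (3/2)x - 1.
Then g(-2) = -22.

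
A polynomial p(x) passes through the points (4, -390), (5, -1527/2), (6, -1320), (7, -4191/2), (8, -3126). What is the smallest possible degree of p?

Forward differences of the values at x = 4, 5, 6, 7, 8:
  p  : -390  -1527/2  -1320  -4191/2  -3126
  Δ  : -747/2  -1113/2  -1551/2  -2061/2
  Δ^2: -183  -219  -255
  Δ^3: -36  -36
  Δ^4: 0
The third differences are constant (-36) and nonzero, while all higher differences vanish, so the minimal degree is 3.

3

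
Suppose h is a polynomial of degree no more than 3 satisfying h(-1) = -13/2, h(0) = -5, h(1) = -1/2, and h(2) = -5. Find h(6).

-353

Using the Lagrange interpolation formula with nodes -1, 0, 1, 2:
  L_0(u) = u(u - 1)(u - 2) / -6
  L_1(u) = (u + 1)(u - 1)(u - 2) / 2
  L_2(u) = (u + 1)u(u - 2) / -2
  L_3(u) = (u + 1)u(u - 1) / 6
Then h(u) = -13/2·L_0(u) - 5·L_1(u) - 1/2·L_2(u) - 5·L_3(u).
Expanding and collecting terms gives h(u) = -2u³ + (3/2)u² + 5u - 5.
Evaluating at u = 6: h(6) = -353.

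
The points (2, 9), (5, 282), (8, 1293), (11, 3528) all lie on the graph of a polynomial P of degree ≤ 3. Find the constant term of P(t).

-3

Write P(t) = at^3 + bt^2 + ct + d. Substituting each data point gives a linear system:
  8a + 4b + 2c + d = 9
  125a + 25b + 5c + d = 282
  512a + 64b + 8c + d = 1293
  1331a + 121b + 11c + d = 3528
Solving the system yields a = 3, b = -4, c = 2, d = -3.
So P(t) = 3t^3 - 4t^2 + 2t - 3.
The constant term is -3.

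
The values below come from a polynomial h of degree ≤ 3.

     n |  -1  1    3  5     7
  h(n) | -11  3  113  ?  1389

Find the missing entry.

On equispaced nodes a degree-3 polynomial has vanishing fourth forward difference, so
  h(-1) - 4·h(1) + 6·h(3) - 4·h(5) + h(7) = 0.
Substituting the known values and solving for h(5):
  -4·h(5) = -2044
  h(5) = 511.

511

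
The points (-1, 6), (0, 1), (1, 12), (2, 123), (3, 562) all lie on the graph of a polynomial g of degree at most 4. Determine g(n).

g(n) = 6n^4 + 2n^3 + 2n^2 + n + 1

Write g(n) = an^4 + bn^3 + cn^2 + dn + e. Substituting each data point gives a linear system:
  a - b + c - d + e = 6
  e = 1
  a + b + c + d + e = 12
  16a + 8b + 4c + 2d + e = 123
  81a + 27b + 9c + 3d + e = 562
Solving the system yields a = 6, b = 2, c = 2, d = 1, e = 1.
So g(n) = 6n^4 + 2n^3 + 2n^2 + n + 1.
Check: g(1) = 12. ✓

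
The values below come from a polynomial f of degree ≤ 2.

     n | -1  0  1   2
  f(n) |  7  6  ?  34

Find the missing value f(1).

15

The 3 known points determine the degree-2 polynomial uniquely.
Write f(n) = an^2 + bn + c. Substituting each data point gives a linear system:
  a - b + c = 7
  c = 6
  4a + 2b + c = 34
Solving the system yields a = 5, b = 4, c = 6.
So f(n) = 5n^2 + 4n + 6.
Then f(1) = 15.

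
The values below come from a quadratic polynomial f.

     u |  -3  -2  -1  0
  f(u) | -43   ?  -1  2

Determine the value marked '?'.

-16

The 3 known points determine the degree-2 polynomial uniquely.
Write f(u) = au^2 + bu + c. Substituting each data point gives a linear system:
  9a - 3b + c = -43
  a - b + c = -1
  c = 2
Solving the system yields a = -6, b = -3, c = 2.
So f(u) = -6u² - 3u + 2.
Then f(-2) = -16.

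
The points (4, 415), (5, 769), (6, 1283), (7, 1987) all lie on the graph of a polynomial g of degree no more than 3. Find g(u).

Write g(u) = au^3 + bu^2 + cu + d. Substituting each data point gives a linear system:
  64a + 16b + 4c + d = 415
  125a + 25b + 5c + d = 769
  216a + 36b + 6c + d = 1283
  343a + 49b + 7c + d = 1987
Solving the system yields a = 5, b = 5, c = 4, d = -1.
So g(u) = 5u^3 + 5u^2 + 4u - 1.
Check: g(6) = 1283. ✓

g(u) = 5u^3 + 5u^2 + 4u - 1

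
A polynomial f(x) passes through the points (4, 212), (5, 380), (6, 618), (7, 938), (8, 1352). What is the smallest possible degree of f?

3

Forward differences of the values at x = 4, 5, 6, 7, 8:
  f  : 212  380  618  938  1352
  Δ  : 168  238  320  414
  Δ^2: 70  82  94
  Δ^3: 12  12
  Δ^4: 0
The third differences are constant (12) and nonzero, while all higher differences vanish, so the minimal degree is 3.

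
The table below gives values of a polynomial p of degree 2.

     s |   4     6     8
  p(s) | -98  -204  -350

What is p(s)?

Write p(s) = as^2 + bs + c. Substituting each data point gives a linear system:
  16a + 4b + c = -98
  36a + 6b + c = -204
  64a + 8b + c = -350
Solving the system yields a = -5, b = -3, c = -6.
So p(s) = -5s² - 3s - 6.
Check: p(8) = -350. ✓

p(s) = -5s^2 - 3s - 6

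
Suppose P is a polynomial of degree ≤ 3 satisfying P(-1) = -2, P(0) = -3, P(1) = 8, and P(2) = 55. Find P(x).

Write P(x) = ax^3 + bx^2 + cx + d. Substituting each data point gives a linear system:
  -a + b - c + d = -2
  d = -3
  a + b + c + d = 8
  8a + 4b + 2c + d = 55
Solving the system yields a = 4, b = 6, c = 1, d = -3.
So P(x) = 4x^3 + 6x^2 + x - 3.
Check: P(2) = 55. ✓

P(x) = 4x^3 + 6x^2 + x - 3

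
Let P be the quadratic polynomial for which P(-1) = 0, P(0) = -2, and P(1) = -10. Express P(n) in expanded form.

Using the Lagrange interpolation formula with nodes -1, 0, 1:
  L_0(n) = n(n - 1) / 2
  L_1(n) = (n + 1)(n - 1) / -1
  L_2(n) = (n + 1)n / 2
Then P(n) = 0·L_0(n) - 2·L_1(n) - 10·L_2(n).
Expanding and collecting terms gives P(n) = -3n^2 - 5n - 2.
Check: P(0) = -2. ✓

P(n) = -3n^2 - 5n - 2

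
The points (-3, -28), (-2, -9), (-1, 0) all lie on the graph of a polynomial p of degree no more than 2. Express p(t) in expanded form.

Using the Lagrange interpolation formula with nodes -3, -2, -1:
  L_0(t) = (t + 2)(t + 1) / 2
  L_1(t) = (t + 3)(t + 1) / -1
  L_2(t) = (t + 3)(t + 2) / 2
Then p(t) = -28·L_0(t) - 9·L_1(t) + 0·L_2(t).
Expanding and collecting terms gives p(t) = -5t^2 - 6t - 1.
Check: p(-1) = 0. ✓

p(t) = -5t^2 - 6t - 1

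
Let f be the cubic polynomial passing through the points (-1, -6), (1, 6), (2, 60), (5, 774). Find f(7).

2010

Using the Lagrange interpolation formula with nodes -1, 1, 2, 5:
  L_0(x) = (x - 1)(x - 2)(x - 5) / -36
  L_1(x) = (x + 1)(x - 2)(x - 5) / 8
  L_2(x) = (x + 1)(x - 1)(x - 5) / -9
  L_3(x) = (x + 1)(x - 1)(x - 2) / 72
Then f(x) = -6·L_0(x) + 6·L_1(x) + 60·L_2(x) + 774·L_3(x).
Expanding and collecting terms gives f(x) = 5x^3 + 6x^2 + x - 6.
Evaluating at x = 7: f(7) = 2010.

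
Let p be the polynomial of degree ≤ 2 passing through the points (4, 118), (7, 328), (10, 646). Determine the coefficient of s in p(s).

Write p(s) = as^2 + bs + c. Substituting each data point gives a linear system:
  16a + 4b + c = 118
  49a + 7b + c = 328
  100a + 10b + c = 646
Solving the system yields a = 6, b = 4, c = 6.
So p(s) = 6s² + 4s + 6.
The coefficient of s is 4.

4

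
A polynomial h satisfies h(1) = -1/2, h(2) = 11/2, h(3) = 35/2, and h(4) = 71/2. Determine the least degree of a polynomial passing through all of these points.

Forward differences of the values at s = 1, 2, 3, 4:
  h  : -1/2  11/2  35/2  71/2
  Δ  : 6  12  18
  Δ^2: 6  6
  Δ^3: 0
The second differences are constant (6) and nonzero, while all higher differences vanish, so the minimal degree is 2.

2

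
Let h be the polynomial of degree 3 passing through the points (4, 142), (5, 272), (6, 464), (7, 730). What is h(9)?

Using the Lagrange interpolation formula with nodes 4, 5, 6, 7:
  L_0(t) = (t - 5)(t - 6)(t - 7) / -6
  L_1(t) = (t - 4)(t - 6)(t - 7) / 2
  L_2(t) = (t - 4)(t - 5)(t - 7) / -2
  L_3(t) = (t - 4)(t - 5)(t - 6) / 6
Then h(t) = 142·L_0(t) + 272·L_1(t) + 464·L_2(t) + 730·L_3(t).
Expanding and collecting terms gives h(t) = 2t^3 + t^2 - t + 2.
Evaluating at t = 9: h(9) = 1532.

1532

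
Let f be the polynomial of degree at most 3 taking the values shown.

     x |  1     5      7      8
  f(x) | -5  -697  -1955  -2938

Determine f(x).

f(x) = -6x^3 + 2x^2 + x - 2

Using the Lagrange interpolation formula with nodes 1, 5, 7, 8:
  L_0(x) = (x - 5)(x - 7)(x - 8) / -168
  L_1(x) = (x - 1)(x - 7)(x - 8) / 24
  L_2(x) = (x - 1)(x - 5)(x - 8) / -12
  L_3(x) = (x - 1)(x - 5)(x - 7) / 21
Then f(x) = -5·L_0(x) - 697·L_1(x) - 1955·L_2(x) - 2938·L_3(x).
Expanding and collecting terms gives f(x) = -6x³ + 2x² + x - 2.
Check: f(5) = -697. ✓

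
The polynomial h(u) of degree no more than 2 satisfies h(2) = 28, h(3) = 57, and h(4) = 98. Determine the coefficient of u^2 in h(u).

Write h(u) = au^2 + bu + c. Substituting each data point gives a linear system:
  4a + 2b + c = 28
  9a + 3b + c = 57
  16a + 4b + c = 98
Solving the system yields a = 6, b = -1, c = 6.
So h(u) = 6u^2 - u + 6.
The leading coefficient is 6.

6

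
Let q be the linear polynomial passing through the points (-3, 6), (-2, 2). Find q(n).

q(n) = -4n - 6

Write q(n) = an + b. Substituting each data point gives a linear system:
  -3a + b = 6
  -2a + b = 2
Solving the system yields a = -4, b = -6.
So q(n) = -4n - 6.
Check: q(-3) = 6. ✓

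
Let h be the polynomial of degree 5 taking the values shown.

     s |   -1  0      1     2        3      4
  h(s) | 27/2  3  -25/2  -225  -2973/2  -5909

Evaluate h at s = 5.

Forward differences of the values at s = -1, 0, 1, 2, 3, 4:
  h  : 27/2  3  -25/2  -225  -2973/2  -5909
  Δ  : -21/2  -31/2  -425/2  -2523/2  -8845/2
  Δ^2: -5  -197  -1049  -3161
  Δ^3: -192  -852  -2112
  Δ^4: -660  -1260
  Δ^5: -600
The fifth differences are constant, confirming degree 5.
Interpolating (Newton forward form) and evaluating at s = 5 gives h(5) = -34929/2.

-34929/2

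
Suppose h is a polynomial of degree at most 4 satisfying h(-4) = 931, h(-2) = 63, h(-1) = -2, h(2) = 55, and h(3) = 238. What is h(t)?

Using the Lagrange interpolation formula with nodes -4, -2, -1, 2, 3:
  L_0(t) = (t + 2)(t + 1)(t - 2)(t - 3) / 252
  L_1(t) = (t + 4)(t + 1)(t - 2)(t - 3) / -40
  L_2(t) = (t + 4)(t + 2)(t - 2)(t - 3) / 36
  L_3(t) = (t + 4)(t + 2)(t + 1)(t - 3) / -72
  L_4(t) = (t + 4)(t + 2)(t + 1)(t - 2) / 140
Then h(t) = 931·L_0(t) + 63·L_1(t) - 2·L_2(t) + 55·L_3(t) + 238·L_4(t).
Expanding and collecting terms gives h(t) = 3t^4 - 2t^3 + 4t^2 + 6t - 5.
Check: h(-4) = 931. ✓

h(t) = 3t^4 - 2t^3 + 4t^2 + 6t - 5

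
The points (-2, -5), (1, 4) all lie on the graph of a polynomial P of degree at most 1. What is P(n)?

Write P(n) = an + b. Substituting each data point gives a linear system:
  -2a + b = -5
  a + b = 4
Solving the system yields a = 3, b = 1.
So P(n) = 3n + 1.
Check: P(-2) = -5. ✓

P(n) = 3n + 1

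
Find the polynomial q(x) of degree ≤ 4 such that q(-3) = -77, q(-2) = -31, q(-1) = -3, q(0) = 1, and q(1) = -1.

q(x) = x^4 + 5x^3 - 4x^2 - 4x + 1

Using the Lagrange interpolation formula with nodes -3, -2, -1, 0, 1:
  L_0(x) = (x + 2)(x + 1)x(x - 1) / 24
  L_1(x) = (x + 3)(x + 1)x(x - 1) / -6
  L_2(x) = (x + 3)(x + 2)x(x - 1) / 4
  L_3(x) = (x + 3)(x + 2)(x + 1)(x - 1) / -6
  L_4(x) = (x + 3)(x + 2)(x + 1)x / 24
Then q(x) = -77·L_0(x) - 31·L_1(x) - 3·L_2(x) + 1·L_3(x) - 1·L_4(x).
Expanding and collecting terms gives q(x) = x⁴ + 5x³ - 4x² - 4x + 1.
Check: q(0) = 1. ✓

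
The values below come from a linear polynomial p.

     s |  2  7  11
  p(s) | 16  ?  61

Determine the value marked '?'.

The 2 known points determine the degree-1 polynomial uniquely.
Write p(s) = as + b. Substituting each data point gives a linear system:
  2a + b = 16
  11a + b = 61
Solving the system yields a = 5, b = 6.
So p(s) = 5s + 6.
Then p(7) = 41.

41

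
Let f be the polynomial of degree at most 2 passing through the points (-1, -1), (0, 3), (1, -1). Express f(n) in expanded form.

Write f(n) = an^2 + bn + c. Substituting each data point gives a linear system:
  a - b + c = -1
  c = 3
  a + b + c = -1
Solving the system yields a = -4, b = 0, c = 3.
So f(n) = -4n^2 + 3.
Check: f(1) = -1. ✓

f(n) = -4n^2 + 3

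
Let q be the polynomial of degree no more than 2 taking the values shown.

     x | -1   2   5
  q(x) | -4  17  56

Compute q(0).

Write q(x) = ax^2 + bx + c. Substituting each data point gives a linear system:
  a - b + c = -4
  4a + 2b + c = 17
  25a + 5b + c = 56
Solving the system yields a = 1, b = 6, c = 1.
So q(x) = x² + 6x + 1.
Then q(0) = 1.

1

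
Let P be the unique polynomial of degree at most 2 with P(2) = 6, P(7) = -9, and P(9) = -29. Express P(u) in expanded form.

P(u) = -u^2 + 6u - 2

Using the Lagrange interpolation formula with nodes 2, 7, 9:
  L_0(u) = (u - 7)(u - 9) / 35
  L_1(u) = (u - 2)(u - 9) / -10
  L_2(u) = (u - 2)(u - 7) / 14
Then P(u) = 6·L_0(u) - 9·L_1(u) - 29·L_2(u).
Expanding and collecting terms gives P(u) = -u^2 + 6u - 2.
Check: P(2) = 6. ✓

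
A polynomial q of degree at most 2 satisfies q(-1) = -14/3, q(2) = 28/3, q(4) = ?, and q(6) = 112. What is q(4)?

146/3

The 3 known points determine the degree-2 polynomial uniquely.
Write q(s) = as^2 + bs + c. Substituting each data point gives a linear system:
  a - b + c = -14/3
  4a + 2b + c = 28/3
  36a + 6b + c = 112
Solving the system yields a = 3, b = 5/3, c = -6.
So q(s) = 3s^2 + (5/3)s - 6.
Then q(4) = 146/3.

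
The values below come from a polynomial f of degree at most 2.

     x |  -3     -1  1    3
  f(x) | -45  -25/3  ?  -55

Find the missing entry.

-35/3

On equispaced nodes a degree-2 polynomial has vanishing third forward difference, so
  - f(-3) + 3·f(-1) - 3·f(1) + f(3) = 0.
Substituting the known values and solving for f(1):
  -3·f(1) = 35
  f(1) = -35/3.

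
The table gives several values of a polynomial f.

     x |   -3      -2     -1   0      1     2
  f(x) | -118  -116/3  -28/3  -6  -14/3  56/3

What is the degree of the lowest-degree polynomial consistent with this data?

3

Forward differences of the values at x = -3, -2, -1, 0, 1, 2:
  f  : -118  -116/3  -28/3  -6  -14/3  56/3
  Δ  : 238/3  88/3  10/3  4/3  70/3
  Δ^2: -50  -26  -2  22
  Δ^3: 24  24  24
  Δ^4: 0  0
  Δ^5: 0
The third differences are constant (24) and nonzero, while all higher differences vanish, so the minimal degree is 3.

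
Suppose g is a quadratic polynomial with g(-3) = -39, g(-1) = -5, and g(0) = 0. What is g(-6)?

-150

Using the Lagrange interpolation formula with nodes -3, -1, 0:
  L_0(t) = (t + 1)t / 6
  L_1(t) = (t + 3)t / -2
  L_2(t) = (t + 3)(t + 1) / 3
Then g(t) = -39·L_0(t) - 5·L_1(t) + 0·L_2(t).
Expanding and collecting terms gives g(t) = -4t^2 + t.
Evaluating at t = -6: g(-6) = -150.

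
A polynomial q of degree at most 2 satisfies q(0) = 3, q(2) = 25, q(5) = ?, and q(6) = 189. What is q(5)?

The 3 known points determine the degree-2 polynomial uniquely.
Write q(n) = an^2 + bn + c. Substituting each data point gives a linear system:
  c = 3
  4a + 2b + c = 25
  36a + 6b + c = 189
Solving the system yields a = 5, b = 1, c = 3.
So q(n) = 5n^2 + n + 3.
Then q(5) = 133.

133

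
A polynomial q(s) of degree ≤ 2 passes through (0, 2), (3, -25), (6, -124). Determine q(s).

q(s) = -4s^2 + 3s + 2

Write q(s) = as^2 + bs + c. Substituting each data point gives a linear system:
  c = 2
  9a + 3b + c = -25
  36a + 6b + c = -124
Solving the system yields a = -4, b = 3, c = 2.
So q(s) = -4s^2 + 3s + 2.
Check: q(0) = 2. ✓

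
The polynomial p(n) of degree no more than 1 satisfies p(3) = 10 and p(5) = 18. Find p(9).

Using the Lagrange interpolation formula with nodes 3, 5:
  L_0(n) = (n - 5) / -2
  L_1(n) = (n - 3) / 2
Then p(n) = 10·L_0(n) + 18·L_1(n).
Expanding and collecting terms gives p(n) = 4n - 2.
Evaluating at n = 9: p(9) = 34.

34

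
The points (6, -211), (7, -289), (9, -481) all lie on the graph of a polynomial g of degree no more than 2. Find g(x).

g(x) = -6x^2 + 5

Write g(x) = ax^2 + bx + c. Substituting each data point gives a linear system:
  36a + 6b + c = -211
  49a + 7b + c = -289
  81a + 9b + c = -481
Solving the system yields a = -6, b = 0, c = 5.
So g(x) = -6x^2 + 5.
Check: g(9) = -481. ✓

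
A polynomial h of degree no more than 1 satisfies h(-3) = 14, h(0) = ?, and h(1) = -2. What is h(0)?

2

The 2 known points determine the degree-1 polynomial uniquely.
Write h(t) = at + b. Substituting each data point gives a linear system:
  -3a + b = 14
  a + b = -2
Solving the system yields a = -4, b = 2.
So h(t) = -4t + 2.
Then h(0) = 2.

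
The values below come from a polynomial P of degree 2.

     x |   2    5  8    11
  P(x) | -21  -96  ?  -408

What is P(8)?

The 3 known points determine the degree-2 polynomial uniquely.
Write P(x) = ax^2 + bx + c. Substituting each data point gives a linear system:
  4a + 2b + c = -21
  25a + 5b + c = -96
  121a + 11b + c = -408
Solving the system yields a = -3, b = -4, c = -1.
So P(x) = -3x^2 - 4x - 1.
Then P(8) = -225.

-225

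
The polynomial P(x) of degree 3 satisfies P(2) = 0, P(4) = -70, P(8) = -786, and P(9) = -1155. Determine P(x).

P(x) = -2x^3 + 4x^2 - 3x + 6

Write P(x) = ax^3 + bx^2 + cx + d. Substituting each data point gives a linear system:
  8a + 4b + 2c + d = 0
  64a + 16b + 4c + d = -70
  512a + 64b + 8c + d = -786
  729a + 81b + 9c + d = -1155
Solving the system yields a = -2, b = 4, c = -3, d = 6.
So P(x) = -2x^3 + 4x^2 - 3x + 6.
Check: P(9) = -1155. ✓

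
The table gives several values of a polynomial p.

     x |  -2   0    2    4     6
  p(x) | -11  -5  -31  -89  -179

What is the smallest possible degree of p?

2

Forward differences of the values at x = -2, 0, 2, 4, 6:
  p  : -11  -5  -31  -89  -179
  Δ  : 6  -26  -58  -90
  Δ^2: -32  -32  -32
  Δ^3: 0  0
  Δ^4: 0
The second differences are constant (-32) and nonzero, while all higher differences vanish, so the minimal degree is 2.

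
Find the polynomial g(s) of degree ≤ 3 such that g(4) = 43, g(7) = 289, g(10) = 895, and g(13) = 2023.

Write g(s) = as^3 + bs^2 + cs + d. Substituting each data point gives a linear system:
  64a + 16b + 4c + d = 43
  343a + 49b + 7c + d = 289
  1000a + 100b + 10c + d = 895
  2197a + 169b + 13c + d = 2023
Solving the system yields a = 1, b = -1, c = 0, d = -5.
So g(s) = s³ - s² - 5.
Check: g(13) = 2023. ✓

g(s) = s^3 - s^2 - 5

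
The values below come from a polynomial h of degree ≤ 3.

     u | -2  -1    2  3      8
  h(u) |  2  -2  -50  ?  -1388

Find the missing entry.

The 4 known points determine the degree-3 polynomial uniquely.
Write h(u) = au^3 + bu^2 + cu + d. Substituting each data point gives a linear system:
  -8a + 4b - 2c + d = 2
  -a + b - c + d = -2
  8a + 4b + 2c + d = -50
  512a + 64b + 8c + d = -1388
Solving the system yields a = -2, b = -5, c = -5, d = -4.
So h(u) = -2u³ - 5u² - 5u - 4.
Then h(3) = -118.

-118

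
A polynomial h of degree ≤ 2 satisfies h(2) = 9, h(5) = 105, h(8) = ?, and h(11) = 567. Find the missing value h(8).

291

On equispaced nodes a degree-2 polynomial has vanishing third forward difference, so
  - h(2) + 3·h(5) - 3·h(8) + h(11) = 0.
Substituting the known values and solving for h(8):
  -3·h(8) = -873
  h(8) = 291.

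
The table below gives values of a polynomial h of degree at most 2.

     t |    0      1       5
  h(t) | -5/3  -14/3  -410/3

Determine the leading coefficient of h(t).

Write h(t) = at^2 + bt + c. Substituting each data point gives a linear system:
  c = -5/3
  a + b + c = -14/3
  25a + 5b + c = -410/3
Solving the system yields a = -6, b = 3, c = -5/3.
So h(t) = -6t^2 + 3t - 5/3.
The leading coefficient is -6.

-6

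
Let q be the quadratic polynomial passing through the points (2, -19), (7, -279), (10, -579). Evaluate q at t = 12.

Write q(t) = at^2 + bt + c. Substituting each data point gives a linear system:
  4a + 2b + c = -19
  49a + 7b + c = -279
  100a + 10b + c = -579
Solving the system yields a = -6, b = 2, c = 1.
So q(t) = -6t^2 + 2t + 1.
Then q(12) = -839.

-839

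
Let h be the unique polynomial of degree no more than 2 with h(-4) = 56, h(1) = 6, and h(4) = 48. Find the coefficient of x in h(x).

Write h(x) = ax^2 + bx + c. Substituting each data point gives a linear system:
  16a - 4b + c = 56
  a + b + c = 6
  16a + 4b + c = 48
Solving the system yields a = 3, b = -1, c = 4.
So h(x) = 3x^2 - x + 4.
The coefficient of x is -1.

-1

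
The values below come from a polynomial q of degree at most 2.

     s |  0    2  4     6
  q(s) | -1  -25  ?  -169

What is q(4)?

On equispaced nodes a degree-2 polynomial has vanishing third forward difference, so
  - q(0) + 3·q(2) - 3·q(4) + q(6) = 0.
Substituting the known values and solving for q(4):
  -3·q(4) = 243
  q(4) = -81.

-81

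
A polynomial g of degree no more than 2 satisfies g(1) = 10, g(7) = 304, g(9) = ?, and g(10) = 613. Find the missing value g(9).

The 3 known points determine the degree-2 polynomial uniquely.
Write g(x) = ax^2 + bx + c. Substituting each data point gives a linear system:
  a + b + c = 10
  49a + 7b + c = 304
  100a + 10b + c = 613
Solving the system yields a = 6, b = 1, c = 3.
So g(x) = 6x^2 + x + 3.
Then g(9) = 498.

498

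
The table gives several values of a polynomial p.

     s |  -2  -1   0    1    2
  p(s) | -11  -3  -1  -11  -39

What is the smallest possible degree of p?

3

Forward differences of the values at s = -2, -1, 0, 1, 2:
  p  : -11  -3  -1  -11  -39
  Δ  : 8  2  -10  -28
  Δ^2: -6  -12  -18
  Δ^3: -6  -6
  Δ^4: 0
The third differences are constant (-6) and nonzero, while all higher differences vanish, so the minimal degree is 3.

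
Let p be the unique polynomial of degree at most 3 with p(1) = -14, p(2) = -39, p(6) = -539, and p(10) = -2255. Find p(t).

p(t) = -2t^3 - 2t^2 - 5t - 5

Write p(t) = at^3 + bt^2 + ct + d. Substituting each data point gives a linear system:
  a + b + c + d = -14
  8a + 4b + 2c + d = -39
  216a + 36b + 6c + d = -539
  1000a + 100b + 10c + d = -2255
Solving the system yields a = -2, b = -2, c = -5, d = -5.
So p(t) = -2t³ - 2t² - 5t - 5.
Check: p(10) = -2255. ✓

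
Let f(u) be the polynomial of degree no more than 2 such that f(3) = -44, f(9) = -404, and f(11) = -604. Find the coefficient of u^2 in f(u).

Write f(u) = au^2 + bu + c. Substituting each data point gives a linear system:
  9a + 3b + c = -44
  81a + 9b + c = -404
  121a + 11b + c = -604
Solving the system yields a = -5, b = 0, c = 1.
So f(u) = -5u^2 + 1.
The leading coefficient is -5.

-5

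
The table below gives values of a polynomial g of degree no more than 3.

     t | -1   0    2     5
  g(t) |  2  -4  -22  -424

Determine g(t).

g(t) = -4t^3 + 3t^2 + t - 4

Write g(t) = at^3 + bt^2 + ct + d. Substituting each data point gives a linear system:
  -a + b - c + d = 2
  d = -4
  8a + 4b + 2c + d = -22
  125a + 25b + 5c + d = -424
Solving the system yields a = -4, b = 3, c = 1, d = -4.
So g(t) = -4t³ + 3t² + t - 4.
Check: g(5) = -424. ✓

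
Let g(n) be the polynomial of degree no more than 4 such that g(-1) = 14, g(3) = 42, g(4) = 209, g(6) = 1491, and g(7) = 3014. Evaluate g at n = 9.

Using the Lagrange interpolation formula with nodes -1, 3, 4, 6, 7:
  L_0(n) = (n - 3)(n - 4)(n - 6)(n - 7) / 1120
  L_1(n) = (n + 1)(n - 4)(n - 6)(n - 7) / -48
  L_2(n) = (n + 1)(n - 3)(n - 6)(n - 7) / 30
  L_3(n) = (n + 1)(n - 3)(n - 4)(n - 7) / -42
  L_4(n) = (n + 1)(n - 3)(n - 4)(n - 6) / 96
Then g(n) = 14·L_0(n) + 42·L_1(n) + 209·L_2(n) + 1491·L_3(n) + 3014·L_4(n).
Expanding and collecting terms gives g(n) = 2n^4 - 6n^3 + 6n^2 - 3n - 3.
Evaluating at n = 9: g(9) = 9204.

9204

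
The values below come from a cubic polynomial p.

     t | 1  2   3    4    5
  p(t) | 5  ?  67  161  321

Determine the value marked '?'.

On equispaced nodes a degree-3 polynomial has vanishing fourth forward difference, so
  p(1) - 4·p(2) + 6·p(3) - 4·p(4) + p(5) = 0.
Substituting the known values and solving for p(2):
  -4·p(2) = -84
  p(2) = 21.

21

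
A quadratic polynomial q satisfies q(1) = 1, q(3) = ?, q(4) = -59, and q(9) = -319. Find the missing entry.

-31

The 3 known points determine the degree-2 polynomial uniquely.
Write q(n) = an^2 + bn + c. Substituting each data point gives a linear system:
  a + b + c = 1
  16a + 4b + c = -59
  81a + 9b + c = -319
Solving the system yields a = -4, b = 0, c = 5.
So q(n) = -4n^2 + 5.
Then q(3) = -31.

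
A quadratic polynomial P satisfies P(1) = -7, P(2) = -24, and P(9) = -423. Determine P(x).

P(x) = -5x^2 - 2x

Using the Lagrange interpolation formula with nodes 1, 2, 9:
  L_0(x) = (x - 2)(x - 9) / 8
  L_1(x) = (x - 1)(x - 9) / -7
  L_2(x) = (x - 1)(x - 2) / 56
Then P(x) = -7·L_0(x) - 24·L_1(x) - 423·L_2(x).
Expanding and collecting terms gives P(x) = -5x^2 - 2x.
Check: P(9) = -423. ✓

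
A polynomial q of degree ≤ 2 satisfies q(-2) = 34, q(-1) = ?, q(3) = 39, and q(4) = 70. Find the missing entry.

The 3 known points determine the degree-2 polynomial uniquely.
Write q(t) = at^2 + bt + c. Substituting each data point gives a linear system:
  4a - 2b + c = 34
  9a + 3b + c = 39
  16a + 4b + c = 70
Solving the system yields a = 5, b = -4, c = 6.
So q(t) = 5t² - 4t + 6.
Then q(-1) = 15.

15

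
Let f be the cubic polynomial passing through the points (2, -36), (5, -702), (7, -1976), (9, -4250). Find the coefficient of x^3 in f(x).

-6

Write f(x) = ax^3 + bx^2 + cx + d. Substituting each data point gives a linear system:
  8a + 4b + 2c + d = -36
  125a + 25b + 5c + d = -702
  343a + 49b + 7c + d = -1976
  729a + 81b + 9c + d = -4250
Solving the system yields a = -6, b = 1, c = 5, d = -2.
So f(x) = -6x^3 + x^2 + 5x - 2.
The leading coefficient is -6.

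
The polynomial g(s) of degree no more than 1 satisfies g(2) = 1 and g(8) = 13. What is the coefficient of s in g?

2

Write g(s) = as + b. Substituting each data point gives a linear system:
  2a + b = 1
  8a + b = 13
Solving the system yields a = 2, b = -3.
So g(s) = 2s - 3.
The leading coefficient is 2.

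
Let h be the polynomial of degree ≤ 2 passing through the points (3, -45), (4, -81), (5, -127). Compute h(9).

Write h(n) = an^2 + bn + c. Substituting each data point gives a linear system:
  9a + 3b + c = -45
  16a + 4b + c = -81
  25a + 5b + c = -127
Solving the system yields a = -5, b = -1, c = 3.
So h(n) = -5n^2 - n + 3.
Then h(9) = -411.

-411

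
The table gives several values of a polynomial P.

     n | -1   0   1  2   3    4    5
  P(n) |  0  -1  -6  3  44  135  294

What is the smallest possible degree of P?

3

Forward differences of the values at n = -1, 0, 1, 2, 3, 4, 5:
  P  : 0  -1  -6  3  44  135  294
  Δ  : -1  -5  9  41  91  159
  Δ^2: -4  14  32  50  68
  Δ^3: 18  18  18  18
  Δ^4: 0  0  0
  Δ^5: 0  0
  Δ^6: 0
The third differences are constant (18) and nonzero, while all higher differences vanish, so the minimal degree is 3.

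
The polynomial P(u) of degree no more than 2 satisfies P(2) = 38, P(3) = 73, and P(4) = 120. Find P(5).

179

Using the Lagrange interpolation formula with nodes 2, 3, 4:
  L_0(u) = (u - 3)(u - 4) / 2
  L_1(u) = (u - 2)(u - 4) / -1
  L_2(u) = (u - 2)(u - 3) / 2
Then P(u) = 38·L_0(u) + 73·L_1(u) + 120·L_2(u).
Expanding and collecting terms gives P(u) = 6u² + 5u + 4.
Evaluating at u = 5: P(5) = 179.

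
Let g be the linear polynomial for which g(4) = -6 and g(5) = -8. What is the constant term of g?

Write g(t) = at + b. Substituting each data point gives a linear system:
  4a + b = -6
  5a + b = -8
Solving the system yields a = -2, b = 2.
So g(t) = -2t + 2.
The constant term is 2.

2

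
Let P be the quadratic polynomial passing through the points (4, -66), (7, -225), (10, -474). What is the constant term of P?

Write P(x) = ax^2 + bx + c. Substituting each data point gives a linear system:
  16a + 4b + c = -66
  49a + 7b + c = -225
  100a + 10b + c = -474
Solving the system yields a = -5, b = 2, c = 6.
So P(x) = -5x² + 2x + 6.
The constant term is 6.

6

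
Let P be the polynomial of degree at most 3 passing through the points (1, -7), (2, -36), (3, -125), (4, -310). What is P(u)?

P(u) = -6u^3 + 6u^2 - 5u - 2

Using the Lagrange interpolation formula with nodes 1, 2, 3, 4:
  L_0(u) = (u - 2)(u - 3)(u - 4) / -6
  L_1(u) = (u - 1)(u - 3)(u - 4) / 2
  L_2(u) = (u - 1)(u - 2)(u - 4) / -2
  L_3(u) = (u - 1)(u - 2)(u - 3) / 6
Then P(u) = -7·L_0(u) - 36·L_1(u) - 125·L_2(u) - 310·L_3(u).
Expanding and collecting terms gives P(u) = -6u³ + 6u² - 5u - 2.
Check: P(4) = -310. ✓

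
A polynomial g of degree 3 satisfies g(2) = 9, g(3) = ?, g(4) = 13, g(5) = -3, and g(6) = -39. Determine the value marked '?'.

On equispaced nodes a degree-3 polynomial has vanishing fourth forward difference, so
  g(2) - 4·g(3) + 6·g(4) - 4·g(5) + g(6) = 0.
Substituting the known values and solving for g(3):
  -4·g(3) = -60
  g(3) = 15.

15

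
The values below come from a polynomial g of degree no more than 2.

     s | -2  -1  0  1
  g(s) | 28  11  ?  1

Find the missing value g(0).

On equispaced nodes a degree-2 polynomial has vanishing third forward difference, so
  - g(-2) + 3·g(-1) - 3·g(0) + g(1) = 0.
Substituting the known values and solving for g(0):
  -3·g(0) = -6
  g(0) = 2.

2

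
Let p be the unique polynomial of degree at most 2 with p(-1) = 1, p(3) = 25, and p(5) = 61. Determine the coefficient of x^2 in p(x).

Write p(x) = ax^2 + bx + c. Substituting each data point gives a linear system:
  a - b + c = 1
  9a + 3b + c = 25
  25a + 5b + c = 61
Solving the system yields a = 2, b = 2, c = 1.
So p(x) = 2x² + 2x + 1.
The leading coefficient is 2.

2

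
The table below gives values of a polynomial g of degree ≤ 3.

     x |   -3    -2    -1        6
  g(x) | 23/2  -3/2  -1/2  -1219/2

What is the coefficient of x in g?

Write g(x) = ax^3 + bx^2 + cx + d. Substituting each data point gives a linear system:
  -27a + 9b - 3c + d = 23/2
  -8a + 4b - 2c + d = -3/2
  -a + b - c + d = -1/2
  216a + 36b + 6c + d = -1219/2
Solving the system yields a = -2, b = -5, c = 0, d = 5/2.
So g(x) = -2x^3 - 5x^2 + 5/2.
The coefficient of x is 0.

0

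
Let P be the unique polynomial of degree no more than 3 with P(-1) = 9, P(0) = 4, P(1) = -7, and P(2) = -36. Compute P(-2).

20

Write P(s) = as^3 + bs^2 + cs + d. Substituting each data point gives a linear system:
  -a + b - c + d = 9
  d = 4
  a + b + c + d = -7
  8a + 4b + 2c + d = -36
Solving the system yields a = -2, b = -3, c = -6, d = 4.
So P(s) = -2s³ - 3s² - 6s + 4.
Then P(-2) = 20.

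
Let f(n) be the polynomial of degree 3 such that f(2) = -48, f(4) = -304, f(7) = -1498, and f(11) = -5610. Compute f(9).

Write f(n) = an^3 + bn^2 + cn + d. Substituting each data point gives a linear system:
  8a + 4b + 2c + d = -48
  64a + 16b + 4c + d = -304
  343a + 49b + 7c + d = -1498
  1331a + 121b + 11c + d = -5610
Solving the system yields a = -4, b = -2, c = -4, d = 0.
So f(n) = -4n^3 - 2n^2 - 4n.
Then f(9) = -3114.

-3114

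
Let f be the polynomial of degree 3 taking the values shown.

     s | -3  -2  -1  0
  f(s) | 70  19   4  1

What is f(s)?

Write f(s) = as^3 + bs^2 + cs + d. Substituting each data point gives a linear system:
  -27a + 9b - 3c + d = 70
  -8a + 4b - 2c + d = 19
  -a + b - c + d = 4
  d = 1
Solving the system yields a = -4, b = -6, c = -5, d = 1.
So f(s) = -4s³ - 6s² - 5s + 1.
Check: f(-2) = 19. ✓

f(s) = -4s^3 - 6s^2 - 5s + 1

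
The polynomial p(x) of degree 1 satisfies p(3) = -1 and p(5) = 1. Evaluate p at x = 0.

Using the Lagrange interpolation formula with nodes 3, 5:
  L_0(x) = (x - 5) / -2
  L_1(x) = (x - 3) / 2
Then p(x) = -1·L_0(x) + 1·L_1(x).
Expanding and collecting terms gives p(x) = x - 4.
Evaluating at x = 0: p(0) = -4.

-4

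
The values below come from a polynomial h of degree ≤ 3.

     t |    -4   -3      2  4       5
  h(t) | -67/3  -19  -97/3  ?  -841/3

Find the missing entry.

The 4 known points determine the degree-3 polynomial uniquely.
Write h(t) = at^3 + bt^2 + ct + d. Substituting each data point gives a linear system:
  -64a + 16b - 4c + d = -67/3
  -27a + 9b - 3c + d = -19
  8a + 4b + 2c + d = -97/3
  125a + 25b + 5c + d = -841/3
Solving the system yields a = -1, b = -6, c = -5/3, d = 3.
So h(t) = -t³ - 6t² - (5/3)t + 3.
Then h(4) = -491/3.

-491/3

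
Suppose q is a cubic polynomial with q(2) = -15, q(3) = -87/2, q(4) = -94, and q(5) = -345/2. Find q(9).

-1773/2

Write q(s) = as^3 + bs^2 + cs + d. Substituting each data point gives a linear system:
  8a + 4b + 2c + d = -15
  27a + 9b + 3c + d = -87/2
  64a + 16b + 4c + d = -94
  125a + 25b + 5c + d = -345/2
Solving the system yields a = -1, b = -2, c = 1/2, d = 0.
So q(s) = -s³ - 2s² + (1/2)s.
Then q(9) = -1773/2.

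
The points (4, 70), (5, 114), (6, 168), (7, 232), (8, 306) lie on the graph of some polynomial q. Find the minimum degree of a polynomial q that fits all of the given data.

Forward differences of the values at s = 4, 5, 6, 7, 8:
  q  : 70  114  168  232  306
  Δ  : 44  54  64  74
  Δ^2: 10  10  10
  Δ^3: 0  0
  Δ^4: 0
The second differences are constant (10) and nonzero, while all higher differences vanish, so the minimal degree is 2.

2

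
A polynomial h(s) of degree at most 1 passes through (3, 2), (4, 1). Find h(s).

h(s) = -s + 5

Using the Lagrange interpolation formula with nodes 3, 4:
  L_0(s) = (s - 4) / -1
  L_1(s) = (s - 3) / 1
Then h(s) = 2·L_0(s) + 1·L_1(s).
Expanding and collecting terms gives h(s) = -s + 5.
Check: h(4) = 1. ✓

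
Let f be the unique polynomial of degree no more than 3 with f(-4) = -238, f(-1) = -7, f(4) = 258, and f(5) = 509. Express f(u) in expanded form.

f(u) = 4u^3 + u^2 - 2u - 6

Write f(u) = au^3 + bu^2 + cu + d. Substituting each data point gives a linear system:
  -64a + 16b - 4c + d = -238
  -a + b - c + d = -7
  64a + 16b + 4c + d = 258
  125a + 25b + 5c + d = 509
Solving the system yields a = 4, b = 1, c = -2, d = -6.
So f(u) = 4u^3 + u^2 - 2u - 6.
Check: f(5) = 509. ✓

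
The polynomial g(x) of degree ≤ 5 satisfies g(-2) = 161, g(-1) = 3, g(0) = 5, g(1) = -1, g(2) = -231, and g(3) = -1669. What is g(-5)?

17675

Write g(x) = ax^5 + bx^4 + cx^3 + dx^2 + ex + k. Substituting each data point gives a linear system:
  -32a + 16b - 8c + 4d - 2e + k = 161
  -a + b - c + d - e + k = 3
  k = 5
  a + b + c + d + e + k = -1
  32a + 16b + 8c + 4d + 2e + k = -231
  243a + 81b + 27c + 9d + 3e + k = -1669
Solving the system yields a = -6, b = -2, c = -2, d = -2, e = 6, k = 5.
So g(x) = -6x^5 - 2x^4 - 2x^3 - 2x^2 + 6x + 5.
Then g(-5) = 17675.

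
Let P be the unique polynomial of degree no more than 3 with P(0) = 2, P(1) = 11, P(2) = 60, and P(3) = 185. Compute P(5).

807

Write P(s) = as^3 + bs^2 + cs + d. Substituting each data point gives a linear system:
  d = 2
  a + b + c + d = 11
  8a + 4b + 2c + d = 60
  27a + 9b + 3c + d = 185
Solving the system yields a = 6, b = 2, c = 1, d = 2.
So P(s) = 6s³ + 2s² + s + 2.
Then P(5) = 807.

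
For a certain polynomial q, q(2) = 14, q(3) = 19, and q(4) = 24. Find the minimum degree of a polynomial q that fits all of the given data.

1

Forward differences of the values at x = 2, 3, 4:
  q  : 14  19  24
  Δ  : 5  5
  Δ^2: 0
The first differences are constant (5) and nonzero, while all higher differences vanish, so the minimal degree is 1.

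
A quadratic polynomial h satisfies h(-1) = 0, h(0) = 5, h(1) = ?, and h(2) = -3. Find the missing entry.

The 3 known points determine the degree-2 polynomial uniquely.
Write h(x) = ax^2 + bx + c. Substituting each data point gives a linear system:
  a - b + c = 0
  c = 5
  4a + 2b + c = -3
Solving the system yields a = -3, b = 2, c = 5.
So h(x) = -3x² + 2x + 5.
Then h(1) = 4.

4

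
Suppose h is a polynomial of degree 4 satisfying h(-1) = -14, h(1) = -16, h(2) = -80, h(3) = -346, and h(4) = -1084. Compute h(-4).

-1676

Using the Lagrange interpolation formula with nodes -1, 1, 2, 3, 4:
  L_0(t) = (t - 1)(t - 2)(t - 3)(t - 4) / 120
  L_1(t) = (t + 1)(t - 2)(t - 3)(t - 4) / -12
  L_2(t) = (t + 1)(t - 1)(t - 3)(t - 4) / 6
  L_3(t) = (t + 1)(t - 1)(t - 2)(t - 4) / -8
  L_4(t) = (t + 1)(t - 1)(t - 2)(t - 3) / 30
Then h(t) = -14·L_0(t) - 16·L_1(t) - 80·L_2(t) - 346·L_3(t) - 1084·L_4(t).
Expanding and collecting terms gives h(t) = -5t^4 + 5t^3 - 6t^2 - 6t - 4.
Evaluating at t = -4: h(-4) = -1676.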